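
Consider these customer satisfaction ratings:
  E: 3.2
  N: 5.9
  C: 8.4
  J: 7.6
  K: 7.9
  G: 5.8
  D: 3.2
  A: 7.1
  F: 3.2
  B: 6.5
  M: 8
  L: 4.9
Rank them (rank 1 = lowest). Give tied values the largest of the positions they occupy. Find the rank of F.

3

Sorted (ascending): 3.2, 3.2, 3.2, 4.9, 5.8, 5.9, 6.5, 7.1, 7.6, 7.9, 8, 8.4
The 3 values of 3.2 occupy positions 1–3 → each gets rank 3.
F has value 3.2 → rank 3.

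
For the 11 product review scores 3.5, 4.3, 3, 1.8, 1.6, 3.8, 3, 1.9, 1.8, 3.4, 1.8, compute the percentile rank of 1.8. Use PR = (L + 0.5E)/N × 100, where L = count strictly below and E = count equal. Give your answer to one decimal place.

22.7

N = 11.
Strictly below 1.8: 1. Equal to 1.8: 3.
PR = (1 + 0.5·3)/11 × 100 = 22.7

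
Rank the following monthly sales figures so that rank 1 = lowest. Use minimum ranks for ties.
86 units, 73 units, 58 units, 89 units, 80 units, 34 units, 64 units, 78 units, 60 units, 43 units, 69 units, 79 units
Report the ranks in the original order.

Sorted (ascending): 34, 43, 58, 60, 64, 69, 73, 78, 79, 80, 86, 89
No ties — each value takes its position as its rank.

11, 7, 3, 12, 10, 1, 5, 8, 4, 2, 6, 9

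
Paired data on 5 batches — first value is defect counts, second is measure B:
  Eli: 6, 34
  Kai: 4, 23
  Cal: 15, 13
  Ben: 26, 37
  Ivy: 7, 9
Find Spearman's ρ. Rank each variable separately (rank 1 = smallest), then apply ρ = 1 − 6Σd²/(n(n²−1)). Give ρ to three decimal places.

Ranks of variable 1: 2, 1, 4, 5, 3
Ranks of variable 2: 4, 3, 2, 5, 1
d = r₁ − r₂: -2, -2, 2, 0, 2
d²: 4, 4, 4, 0, 4; Σd² = 16
ρ = 1 − 6·16/(5·24) = 1 − 96/120 = 0.200

0.200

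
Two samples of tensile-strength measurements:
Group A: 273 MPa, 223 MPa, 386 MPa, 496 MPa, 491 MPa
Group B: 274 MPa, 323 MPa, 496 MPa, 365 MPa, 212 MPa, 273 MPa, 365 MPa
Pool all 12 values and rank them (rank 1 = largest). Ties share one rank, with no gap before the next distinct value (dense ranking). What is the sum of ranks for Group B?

Sorted (descending): 496, 496, 491, 386, 365, 365, 323, 274, 273, 273, 223, 212
The 2 values of 496 share dense rank 1.
The 2 values of 365 share dense rank 4.
The 2 values of 273 share dense rank 7.
Remaining distinct values take the next consecutive integers.
Group B values → pooled ranks: 274→6, 323→5, 496→1, 365→4, 212→9, 273→7, 365→4
Rank sum = 6 + 5 + 1 + 4 + 9 + 7 + 4 = 36

36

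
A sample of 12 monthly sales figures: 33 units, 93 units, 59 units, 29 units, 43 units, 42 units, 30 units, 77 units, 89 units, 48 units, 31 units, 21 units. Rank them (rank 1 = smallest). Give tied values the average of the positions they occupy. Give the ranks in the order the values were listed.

5, 12, 9, 2, 7, 6, 3, 10, 11, 8, 4, 1

Sorted (ascending): 21, 29, 30, 31, 33, 42, 43, 48, 59, 77, 89, 93
No ties — each value takes its position as its rank.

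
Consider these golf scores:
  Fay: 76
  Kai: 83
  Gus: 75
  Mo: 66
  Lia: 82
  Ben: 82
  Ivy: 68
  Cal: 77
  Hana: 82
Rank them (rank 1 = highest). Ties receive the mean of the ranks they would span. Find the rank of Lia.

Sorted (descending): 83, 82, 82, 82, 77, 76, 75, 68, 66
The 3 values of 82 occupy positions 2–4 → average rank 3.
Lia has value 82 → rank 3.

3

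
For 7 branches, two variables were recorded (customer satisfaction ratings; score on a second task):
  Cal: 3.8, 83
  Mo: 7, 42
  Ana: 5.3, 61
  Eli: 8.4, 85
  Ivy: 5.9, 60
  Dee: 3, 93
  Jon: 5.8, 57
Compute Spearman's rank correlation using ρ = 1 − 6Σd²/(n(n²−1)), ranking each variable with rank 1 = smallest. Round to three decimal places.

Ranks of variable 1: 2, 6, 3, 7, 5, 1, 4
Ranks of variable 2: 5, 1, 4, 6, 3, 7, 2
d = r₁ − r₂: -3, 5, -1, 1, 2, -6, 2
d²: 9, 25, 1, 1, 4, 36, 4; Σd² = 80
ρ = 1 − 6·80/(7·48) = 1 − 480/336 = -0.429

-0.429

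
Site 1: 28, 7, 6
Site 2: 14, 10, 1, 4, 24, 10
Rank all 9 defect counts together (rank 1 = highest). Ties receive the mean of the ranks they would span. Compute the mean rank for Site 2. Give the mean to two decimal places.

5.17

Sorted (descending): 28, 24, 14, 10, 10, 7, 6, 4, 1
The 2 values of 10 occupy positions 4–5 → average rank (4+5)/2 = 4.5.
Site 2 values → pooled ranks: 14→3, 10→4.5, 1→9, 4→8, 24→2, 10→4.5
Mean rank = (3 + 4.5 + 9 + 8 + 2 + 4.5) / 6 = 5.17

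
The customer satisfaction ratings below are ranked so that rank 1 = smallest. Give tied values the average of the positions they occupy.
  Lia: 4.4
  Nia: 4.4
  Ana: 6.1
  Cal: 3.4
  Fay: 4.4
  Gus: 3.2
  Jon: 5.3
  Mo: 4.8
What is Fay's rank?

Sorted (ascending): 3.2, 3.4, 4.4, 4.4, 4.4, 4.8, 5.3, 6.1
The 3 values of 4.4 occupy positions 3–5 → average rank 4.
Fay has value 4.4 → rank 4.

4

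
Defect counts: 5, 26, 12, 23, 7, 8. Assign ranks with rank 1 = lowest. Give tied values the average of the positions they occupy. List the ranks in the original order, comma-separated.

Sorted (ascending): 5, 7, 8, 12, 23, 26
No ties — each value takes its position as its rank.

1, 6, 4, 5, 2, 3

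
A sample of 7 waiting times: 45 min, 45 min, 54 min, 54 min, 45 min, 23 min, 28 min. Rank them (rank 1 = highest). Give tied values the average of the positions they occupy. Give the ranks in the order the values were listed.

Sorted (descending): 54, 54, 45, 45, 45, 28, 23
The 2 values of 54 occupy positions 1–2 → average rank (1+2)/2 = 1.5.
The 3 values of 45 occupy positions 3–5 → average rank 4.

4, 4, 1.5, 1.5, 4, 7, 6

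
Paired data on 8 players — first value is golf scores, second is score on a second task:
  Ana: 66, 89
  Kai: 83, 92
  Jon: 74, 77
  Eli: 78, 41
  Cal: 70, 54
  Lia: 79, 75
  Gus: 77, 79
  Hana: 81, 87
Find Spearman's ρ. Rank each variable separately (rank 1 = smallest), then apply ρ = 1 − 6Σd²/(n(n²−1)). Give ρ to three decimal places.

0.238

Ranks of variable 1: 1, 8, 3, 5, 2, 6, 4, 7
Ranks of variable 2: 7, 8, 4, 1, 2, 3, 5, 6
d = r₁ − r₂: -6, 0, -1, 4, 0, 3, -1, 1
d²: 36, 0, 1, 16, 0, 9, 1, 1; Σd² = 64
ρ = 1 − 6·64/(8·63) = 1 − 384/504 = 0.238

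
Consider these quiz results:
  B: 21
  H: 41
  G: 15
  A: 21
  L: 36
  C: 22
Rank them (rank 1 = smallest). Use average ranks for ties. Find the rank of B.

2.5

Sorted (ascending): 15, 21, 21, 22, 36, 41
The 2 values of 21 occupy positions 2–3 → average rank (2+3)/2 = 2.5.
B has value 21 → rank 2.5.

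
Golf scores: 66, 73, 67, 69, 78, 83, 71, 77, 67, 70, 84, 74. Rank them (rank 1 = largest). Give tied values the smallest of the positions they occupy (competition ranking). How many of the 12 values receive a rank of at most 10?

Sorted (descending): 84, 83, 78, 77, 74, 73, 71, 70, 69, 67, 67, 66
The 2 values of 67 occupy positions 10–11 → each gets rank 10.
Ranks ≤ 10: {1, 2, 3, 4, 5, 6, 7, 8, 9, 10, 10} → 11 values.

11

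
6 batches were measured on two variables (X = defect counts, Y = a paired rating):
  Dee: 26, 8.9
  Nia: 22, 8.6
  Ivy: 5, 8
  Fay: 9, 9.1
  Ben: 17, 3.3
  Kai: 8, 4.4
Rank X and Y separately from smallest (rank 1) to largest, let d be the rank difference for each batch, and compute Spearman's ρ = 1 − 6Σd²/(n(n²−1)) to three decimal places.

0.314

Ranks of variable 1: 6, 5, 1, 3, 4, 2
Ranks of variable 2: 5, 4, 3, 6, 1, 2
d = r₁ − r₂: 1, 1, -2, -3, 3, 0
d²: 1, 1, 4, 9, 9, 0; Σd² = 24
ρ = 1 − 6·24/(6·35) = 1 − 144/210 = 0.314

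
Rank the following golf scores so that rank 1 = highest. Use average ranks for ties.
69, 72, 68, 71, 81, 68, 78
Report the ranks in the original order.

Sorted (descending): 81, 78, 72, 71, 69, 68, 68
The 2 values of 68 occupy positions 6–7 → average rank (6+7)/2 = 6.5.

5, 3, 6.5, 4, 1, 6.5, 2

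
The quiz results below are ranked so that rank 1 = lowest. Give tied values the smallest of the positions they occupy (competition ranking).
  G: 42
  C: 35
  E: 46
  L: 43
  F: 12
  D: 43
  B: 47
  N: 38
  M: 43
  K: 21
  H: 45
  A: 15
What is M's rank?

Sorted (ascending): 12, 15, 21, 35, 38, 42, 43, 43, 43, 45, 46, 47
The 3 values of 43 occupy positions 7–9 → each gets rank 7.
M has value 43 → rank 7.

7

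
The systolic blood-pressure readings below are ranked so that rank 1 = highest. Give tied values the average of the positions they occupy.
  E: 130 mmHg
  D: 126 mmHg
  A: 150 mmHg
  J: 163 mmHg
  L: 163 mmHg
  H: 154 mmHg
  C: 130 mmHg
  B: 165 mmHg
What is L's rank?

2.5

Sorted (descending): 165, 163, 163, 154, 150, 130, 130, 126
The 2 values of 163 occupy positions 2–3 → average rank (2+3)/2 = 2.5.
The 2 values of 130 occupy positions 6–7 → average rank (6+7)/2 = 6.5.
L has value 163 mmHg → rank 2.5.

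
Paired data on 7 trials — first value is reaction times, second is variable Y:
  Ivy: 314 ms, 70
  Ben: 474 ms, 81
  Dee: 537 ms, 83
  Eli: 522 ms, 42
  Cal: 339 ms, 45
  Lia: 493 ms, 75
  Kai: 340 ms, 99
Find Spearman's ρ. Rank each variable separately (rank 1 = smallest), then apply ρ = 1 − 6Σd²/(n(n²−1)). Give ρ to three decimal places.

Ranks of variable 1: 1, 4, 7, 6, 2, 5, 3
Ranks of variable 2: 3, 5, 6, 1, 2, 4, 7
d = r₁ − r₂: -2, -1, 1, 5, 0, 1, -4
d²: 4, 1, 1, 25, 0, 1, 16; Σd² = 48
ρ = 1 − 6·48/(7·48) = 1 − 288/336 = 0.143

0.143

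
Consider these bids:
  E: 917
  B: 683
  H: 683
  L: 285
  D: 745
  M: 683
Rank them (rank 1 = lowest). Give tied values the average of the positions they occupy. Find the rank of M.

Sorted (ascending): 285, 683, 683, 683, 745, 917
The 3 values of 683 occupy positions 2–4 → average rank 3.
M has value 683 → rank 3.

3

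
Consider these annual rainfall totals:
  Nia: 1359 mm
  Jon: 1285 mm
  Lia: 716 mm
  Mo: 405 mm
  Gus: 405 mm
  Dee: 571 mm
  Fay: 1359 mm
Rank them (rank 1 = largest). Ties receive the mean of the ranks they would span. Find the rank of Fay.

1.5

Sorted (descending): 1359, 1359, 1285, 716, 571, 405, 405
The 2 values of 1359 occupy positions 1–2 → average rank (1+2)/2 = 1.5.
The 2 values of 405 occupy positions 6–7 → average rank (6+7)/2 = 6.5.
Fay has value 1359 mm → rank 1.5.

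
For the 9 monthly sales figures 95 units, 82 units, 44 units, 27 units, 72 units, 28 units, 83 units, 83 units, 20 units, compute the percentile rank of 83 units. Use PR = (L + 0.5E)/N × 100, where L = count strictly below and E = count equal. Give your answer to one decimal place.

N = 9.
Strictly below 83: 6. Equal to 83: 2.
PR = (6 + 0.5·2)/9 × 100 = 77.8

77.8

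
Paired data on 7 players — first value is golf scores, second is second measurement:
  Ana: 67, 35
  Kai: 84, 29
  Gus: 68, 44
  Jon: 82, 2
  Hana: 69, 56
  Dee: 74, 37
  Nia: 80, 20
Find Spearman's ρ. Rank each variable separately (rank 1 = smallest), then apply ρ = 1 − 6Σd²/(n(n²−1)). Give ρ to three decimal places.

Ranks of variable 1: 1, 7, 2, 6, 3, 4, 5
Ranks of variable 2: 4, 3, 6, 1, 7, 5, 2
d = r₁ − r₂: -3, 4, -4, 5, -4, -1, 3
d²: 9, 16, 16, 25, 16, 1, 9; Σd² = 92
ρ = 1 − 6·92/(7·48) = 1 − 552/336 = -0.643

-0.643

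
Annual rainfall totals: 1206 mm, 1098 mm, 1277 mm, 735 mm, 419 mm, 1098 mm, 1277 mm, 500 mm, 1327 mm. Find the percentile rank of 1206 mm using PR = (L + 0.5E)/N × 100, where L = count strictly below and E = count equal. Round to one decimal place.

61.1

N = 9.
Strictly below 1206: 5. Equal to 1206: 1.
PR = (5 + 0.5·1)/9 × 100 = 61.1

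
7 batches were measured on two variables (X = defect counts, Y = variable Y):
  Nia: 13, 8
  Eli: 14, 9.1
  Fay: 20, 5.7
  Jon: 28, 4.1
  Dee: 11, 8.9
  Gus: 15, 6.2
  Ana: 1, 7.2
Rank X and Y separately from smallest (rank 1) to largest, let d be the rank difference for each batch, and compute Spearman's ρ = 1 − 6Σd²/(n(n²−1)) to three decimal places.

-0.679

Ranks of variable 1: 3, 4, 6, 7, 2, 5, 1
Ranks of variable 2: 5, 7, 2, 1, 6, 3, 4
d = r₁ − r₂: -2, -3, 4, 6, -4, 2, -3
d²: 4, 9, 16, 36, 16, 4, 9; Σd² = 94
ρ = 1 − 6·94/(7·48) = 1 − 564/336 = -0.679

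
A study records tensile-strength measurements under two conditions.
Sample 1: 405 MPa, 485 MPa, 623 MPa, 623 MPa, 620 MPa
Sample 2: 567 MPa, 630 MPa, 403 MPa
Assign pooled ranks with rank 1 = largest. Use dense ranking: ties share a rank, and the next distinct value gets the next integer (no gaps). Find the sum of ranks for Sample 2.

12

Sorted (descending): 630, 623, 623, 620, 567, 485, 405, 403
The 2 values of 623 share dense rank 2.
Remaining distinct values take the next consecutive integers.
Sample 2 values → pooled ranks: 567→4, 630→1, 403→7
Rank sum = 4 + 1 + 7 = 12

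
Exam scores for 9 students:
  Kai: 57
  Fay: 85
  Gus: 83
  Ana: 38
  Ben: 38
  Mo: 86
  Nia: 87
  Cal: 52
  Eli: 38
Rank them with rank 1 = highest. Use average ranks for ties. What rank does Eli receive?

8

Sorted (descending): 87, 86, 85, 83, 57, 52, 38, 38, 38
The 3 values of 38 occupy positions 7–9 → average rank 8.
Eli has value 38 → rank 8.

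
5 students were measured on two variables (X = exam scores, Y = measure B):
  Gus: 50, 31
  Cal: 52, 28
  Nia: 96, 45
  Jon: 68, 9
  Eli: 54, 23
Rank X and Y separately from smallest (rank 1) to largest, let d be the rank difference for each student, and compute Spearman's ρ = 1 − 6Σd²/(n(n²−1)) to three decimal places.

0.000

Ranks of variable 1: 1, 2, 5, 4, 3
Ranks of variable 2: 4, 3, 5, 1, 2
d = r₁ − r₂: -3, -1, 0, 3, 1
d²: 9, 1, 0, 9, 1; Σd² = 20
ρ = 1 − 6·20/(5·24) = 1 − 120/120 = 0.000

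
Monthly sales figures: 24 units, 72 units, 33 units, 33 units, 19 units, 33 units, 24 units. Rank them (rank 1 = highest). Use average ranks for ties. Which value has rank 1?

72

Sorted (descending): 72, 33, 33, 33, 24, 24, 19
The 3 values of 33 occupy positions 2–4 → average rank 3.
The 2 values of 24 occupy positions 5–6 → average rank (5+6)/2 = 5.5.
Rank 1 → value 72.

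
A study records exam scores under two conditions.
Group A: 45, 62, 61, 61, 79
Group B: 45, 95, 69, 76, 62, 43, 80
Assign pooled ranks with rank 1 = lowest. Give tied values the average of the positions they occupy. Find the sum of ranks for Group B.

50

Sorted (ascending): 43, 45, 45, 61, 61, 62, 62, 69, 76, 79, 80, 95
The 2 values of 45 occupy positions 2–3 → average rank (2+3)/2 = 2.5.
The 2 values of 61 occupy positions 4–5 → average rank (4+5)/2 = 4.5.
The 2 values of 62 occupy positions 6–7 → average rank (6+7)/2 = 6.5.
Group B values → pooled ranks: 45→2.5, 95→12, 69→8, 76→9, 62→6.5, 43→1, 80→11
Rank sum = 2.5 + 12 + 8 + 9 + 6.5 + 1 + 11 = 50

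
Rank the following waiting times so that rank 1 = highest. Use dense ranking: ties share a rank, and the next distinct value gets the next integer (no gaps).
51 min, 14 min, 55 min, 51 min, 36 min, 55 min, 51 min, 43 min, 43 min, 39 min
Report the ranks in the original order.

Sorted (descending): 55, 55, 51, 51, 51, 43, 43, 39, 36, 14
The 2 values of 55 share dense rank 1.
The 3 values of 51 share dense rank 2.
The 2 values of 43 share dense rank 3.
Remaining distinct values take the next consecutive integers.

2, 6, 1, 2, 5, 1, 2, 3, 3, 4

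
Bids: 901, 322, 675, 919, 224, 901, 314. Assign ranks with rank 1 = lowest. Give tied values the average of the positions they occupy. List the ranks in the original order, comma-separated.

5.5, 3, 4, 7, 1, 5.5, 2

Sorted (ascending): 224, 314, 322, 675, 901, 901, 919
The 2 values of 901 occupy positions 5–6 → average rank (5+6)/2 = 5.5.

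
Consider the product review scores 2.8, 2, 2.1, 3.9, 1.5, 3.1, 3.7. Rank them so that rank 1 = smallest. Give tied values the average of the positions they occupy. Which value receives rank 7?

3.9

Sorted (ascending): 1.5, 2, 2.1, 2.8, 3.1, 3.7, 3.9
No ties — each value takes its position as its rank.
Rank 7 → value 3.9.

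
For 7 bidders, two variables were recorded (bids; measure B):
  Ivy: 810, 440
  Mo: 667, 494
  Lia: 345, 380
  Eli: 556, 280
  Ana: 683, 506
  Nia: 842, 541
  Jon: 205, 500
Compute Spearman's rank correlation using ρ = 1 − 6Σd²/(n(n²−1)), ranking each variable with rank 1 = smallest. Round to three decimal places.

0.464

Ranks of variable 1: 6, 4, 2, 3, 5, 7, 1
Ranks of variable 2: 3, 4, 2, 1, 6, 7, 5
d = r₁ − r₂: 3, 0, 0, 2, -1, 0, -4
d²: 9, 0, 0, 4, 1, 0, 16; Σd² = 30
ρ = 1 − 6·30/(7·48) = 1 − 180/336 = 0.464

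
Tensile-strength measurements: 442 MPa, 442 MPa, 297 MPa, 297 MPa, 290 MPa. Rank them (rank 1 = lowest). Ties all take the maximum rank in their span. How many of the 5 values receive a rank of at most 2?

1

Sorted (ascending): 290, 297, 297, 442, 442
The 2 values of 297 occupy positions 2–3 → each gets rank 3.
The 2 values of 442 occupy positions 4–5 → each gets rank 5.
Ranks ≤ 2: {1} → 1 value.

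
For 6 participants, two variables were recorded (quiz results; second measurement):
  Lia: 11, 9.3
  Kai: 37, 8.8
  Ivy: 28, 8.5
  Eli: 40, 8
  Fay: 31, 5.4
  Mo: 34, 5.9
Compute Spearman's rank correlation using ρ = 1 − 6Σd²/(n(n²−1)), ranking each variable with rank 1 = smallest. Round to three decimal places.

Ranks of variable 1: 1, 5, 2, 6, 3, 4
Ranks of variable 2: 6, 5, 4, 3, 1, 2
d = r₁ − r₂: -5, 0, -2, 3, 2, 2
d²: 25, 0, 4, 9, 4, 4; Σd² = 46
ρ = 1 − 6·46/(6·35) = 1 − 276/210 = -0.314

-0.314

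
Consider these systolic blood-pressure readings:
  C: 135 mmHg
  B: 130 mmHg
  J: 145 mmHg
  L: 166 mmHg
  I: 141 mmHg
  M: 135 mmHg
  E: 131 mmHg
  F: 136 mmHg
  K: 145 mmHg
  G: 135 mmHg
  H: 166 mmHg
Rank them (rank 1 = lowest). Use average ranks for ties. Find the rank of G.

4

Sorted (ascending): 130, 131, 135, 135, 135, 136, 141, 145, 145, 166, 166
The 3 values of 135 occupy positions 3–5 → average rank 4.
The 2 values of 145 occupy positions 8–9 → average rank (8+9)/2 = 8.5.
The 2 values of 166 occupy positions 10–11 → average rank (10+11)/2 = 10.5.
G has value 135 mmHg → rank 4.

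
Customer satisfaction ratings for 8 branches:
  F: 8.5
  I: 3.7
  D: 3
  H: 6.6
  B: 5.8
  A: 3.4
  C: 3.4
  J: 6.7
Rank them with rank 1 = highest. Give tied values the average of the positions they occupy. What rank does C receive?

6.5

Sorted (descending): 8.5, 6.7, 6.6, 5.8, 3.7, 3.4, 3.4, 3
The 2 values of 3.4 occupy positions 6–7 → average rank (6+7)/2 = 6.5.
C has value 3.4 → rank 6.5.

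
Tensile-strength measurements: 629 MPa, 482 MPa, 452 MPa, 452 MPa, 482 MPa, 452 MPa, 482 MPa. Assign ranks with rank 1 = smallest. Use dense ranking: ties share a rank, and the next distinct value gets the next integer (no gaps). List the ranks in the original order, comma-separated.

Sorted (ascending): 452, 452, 452, 482, 482, 482, 629
The 3 values of 452 share dense rank 1.
The 3 values of 482 share dense rank 2.
Remaining distinct values take the next consecutive integers.

3, 2, 1, 1, 2, 1, 2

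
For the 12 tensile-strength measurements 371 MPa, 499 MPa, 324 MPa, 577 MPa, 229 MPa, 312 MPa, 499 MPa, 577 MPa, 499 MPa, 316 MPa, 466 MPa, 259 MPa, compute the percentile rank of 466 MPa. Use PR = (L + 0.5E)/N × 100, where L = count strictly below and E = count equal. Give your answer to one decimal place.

54.2

N = 12.
Strictly below 466: 6. Equal to 466: 1.
PR = (6 + 0.5·1)/12 × 100 = 54.2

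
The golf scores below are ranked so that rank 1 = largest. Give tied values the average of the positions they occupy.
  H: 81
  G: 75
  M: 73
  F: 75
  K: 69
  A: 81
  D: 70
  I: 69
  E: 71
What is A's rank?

Sorted (descending): 81, 81, 75, 75, 73, 71, 70, 69, 69
The 2 values of 81 occupy positions 1–2 → average rank (1+2)/2 = 1.5.
The 2 values of 75 occupy positions 3–4 → average rank (3+4)/2 = 3.5.
The 2 values of 69 occupy positions 8–9 → average rank (8+9)/2 = 8.5.
A has value 81 → rank 1.5.

1.5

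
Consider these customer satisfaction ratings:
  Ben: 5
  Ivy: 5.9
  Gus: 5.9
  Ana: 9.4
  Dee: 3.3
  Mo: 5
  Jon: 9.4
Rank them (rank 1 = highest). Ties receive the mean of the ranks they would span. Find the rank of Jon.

Sorted (descending): 9.4, 9.4, 5.9, 5.9, 5, 5, 3.3
The 2 values of 9.4 occupy positions 1–2 → average rank (1+2)/2 = 1.5.
The 2 values of 5.9 occupy positions 3–4 → average rank (3+4)/2 = 3.5.
The 2 values of 5 occupy positions 5–6 → average rank (5+6)/2 = 5.5.
Jon has value 9.4 → rank 1.5.

1.5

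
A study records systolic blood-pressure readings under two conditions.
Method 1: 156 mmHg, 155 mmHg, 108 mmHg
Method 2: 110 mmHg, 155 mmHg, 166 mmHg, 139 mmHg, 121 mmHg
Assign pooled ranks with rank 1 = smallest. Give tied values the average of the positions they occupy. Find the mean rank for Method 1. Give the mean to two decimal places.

4.50

Sorted (ascending): 108, 110, 121, 139, 155, 155, 156, 166
The 2 values of 155 occupy positions 5–6 → average rank (5+6)/2 = 5.5.
Method 1 values → pooled ranks: 156→7, 155→5.5, 108→1
Mean rank = (7 + 5.5 + 1) / 3 = 4.50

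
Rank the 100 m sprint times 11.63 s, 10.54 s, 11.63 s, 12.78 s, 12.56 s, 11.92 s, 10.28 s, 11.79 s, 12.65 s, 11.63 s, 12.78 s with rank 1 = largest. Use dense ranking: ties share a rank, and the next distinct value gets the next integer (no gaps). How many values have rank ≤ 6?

9

Sorted (descending): 12.78, 12.78, 12.65, 12.56, 11.92, 11.79, 11.63, 11.63, 11.63, 10.54, 10.28
The 2 values of 12.78 share dense rank 1.
The 3 values of 11.63 share dense rank 6.
Remaining distinct values take the next consecutive integers.
Ranks ≤ 6: {1, 1, 2, 3, 4, 5, 6, 6, 6} → 9 values.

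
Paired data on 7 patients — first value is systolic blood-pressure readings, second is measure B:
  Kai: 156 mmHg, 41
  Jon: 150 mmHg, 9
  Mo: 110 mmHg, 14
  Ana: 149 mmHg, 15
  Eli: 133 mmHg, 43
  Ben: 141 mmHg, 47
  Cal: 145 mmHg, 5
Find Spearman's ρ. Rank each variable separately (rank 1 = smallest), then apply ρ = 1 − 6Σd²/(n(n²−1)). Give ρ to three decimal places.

Ranks of variable 1: 7, 6, 1, 5, 2, 3, 4
Ranks of variable 2: 5, 2, 3, 4, 6, 7, 1
d = r₁ − r₂: 2, 4, -2, 1, -4, -4, 3
d²: 4, 16, 4, 1, 16, 16, 9; Σd² = 66
ρ = 1 − 6·66/(7·48) = 1 − 396/336 = -0.179

-0.179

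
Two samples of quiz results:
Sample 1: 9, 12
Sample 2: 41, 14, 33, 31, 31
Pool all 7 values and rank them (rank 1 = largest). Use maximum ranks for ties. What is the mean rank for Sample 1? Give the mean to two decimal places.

6.50

Sorted (descending): 41, 33, 31, 31, 14, 12, 9
The 2 values of 31 occupy positions 3–4 → each gets rank 4.
Sample 1 values → pooled ranks: 9→7, 12→6
Mean rank = (7 + 6) / 2 = 6.50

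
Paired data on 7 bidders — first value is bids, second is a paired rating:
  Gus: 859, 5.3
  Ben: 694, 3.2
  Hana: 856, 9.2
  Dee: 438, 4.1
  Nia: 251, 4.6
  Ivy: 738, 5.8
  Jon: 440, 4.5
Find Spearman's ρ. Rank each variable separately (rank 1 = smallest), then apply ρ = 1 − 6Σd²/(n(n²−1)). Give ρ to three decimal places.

0.571

Ranks of variable 1: 7, 4, 6, 2, 1, 5, 3
Ranks of variable 2: 5, 1, 7, 2, 4, 6, 3
d = r₁ − r₂: 2, 3, -1, 0, -3, -1, 0
d²: 4, 9, 1, 0, 9, 1, 0; Σd² = 24
ρ = 1 − 6·24/(7·48) = 1 − 144/336 = 0.571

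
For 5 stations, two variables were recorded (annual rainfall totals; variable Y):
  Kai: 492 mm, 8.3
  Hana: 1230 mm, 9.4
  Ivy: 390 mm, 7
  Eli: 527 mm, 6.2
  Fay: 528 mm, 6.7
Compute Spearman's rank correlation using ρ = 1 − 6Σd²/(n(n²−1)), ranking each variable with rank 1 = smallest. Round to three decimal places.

Ranks of variable 1: 2, 5, 1, 3, 4
Ranks of variable 2: 4, 5, 3, 1, 2
d = r₁ − r₂: -2, 0, -2, 2, 2
d²: 4, 0, 4, 4, 4; Σd² = 16
ρ = 1 − 6·16/(5·24) = 1 − 96/120 = 0.200

0.200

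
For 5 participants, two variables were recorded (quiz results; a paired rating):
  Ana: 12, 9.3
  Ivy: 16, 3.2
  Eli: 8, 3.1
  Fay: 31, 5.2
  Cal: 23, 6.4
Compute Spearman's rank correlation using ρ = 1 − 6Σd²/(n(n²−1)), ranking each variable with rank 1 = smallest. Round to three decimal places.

Ranks of variable 1: 2, 3, 1, 5, 4
Ranks of variable 2: 5, 2, 1, 3, 4
d = r₁ − r₂: -3, 1, 0, 2, 0
d²: 9, 1, 0, 4, 0; Σd² = 14
ρ = 1 − 6·14/(5·24) = 1 − 84/120 = 0.300

0.300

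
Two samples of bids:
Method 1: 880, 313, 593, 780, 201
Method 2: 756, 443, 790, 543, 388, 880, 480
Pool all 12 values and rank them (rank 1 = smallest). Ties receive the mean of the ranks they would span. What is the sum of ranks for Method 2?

47.5

Sorted (ascending): 201, 313, 388, 443, 480, 543, 593, 756, 780, 790, 880, 880
The 2 values of 880 occupy positions 11–12 → average rank (11+12)/2 = 11.5.
Method 2 values → pooled ranks: 756→8, 443→4, 790→10, 543→6, 388→3, 880→11.5, 480→5
Rank sum = 8 + 4 + 10 + 6 + 3 + 11.5 + 5 = 47.5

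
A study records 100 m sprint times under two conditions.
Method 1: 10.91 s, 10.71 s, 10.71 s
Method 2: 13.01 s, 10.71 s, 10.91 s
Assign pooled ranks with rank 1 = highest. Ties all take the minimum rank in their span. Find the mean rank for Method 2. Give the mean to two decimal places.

Sorted (descending): 13.01, 10.91, 10.91, 10.71, 10.71, 10.71
The 2 values of 10.91 occupy positions 2–3 → each gets rank 2.
The 3 values of 10.71 occupy positions 4–6 → each gets rank 4.
Method 2 values → pooled ranks: 13.01→1, 10.71→4, 10.91→2
Mean rank = (1 + 4 + 2) / 3 = 2.33

2.33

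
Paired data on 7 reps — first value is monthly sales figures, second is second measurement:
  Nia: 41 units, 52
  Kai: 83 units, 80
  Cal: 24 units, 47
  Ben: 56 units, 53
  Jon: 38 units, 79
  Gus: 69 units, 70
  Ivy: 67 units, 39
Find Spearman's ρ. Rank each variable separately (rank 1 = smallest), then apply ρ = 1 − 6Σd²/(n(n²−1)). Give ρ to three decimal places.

0.393

Ranks of variable 1: 3, 7, 1, 4, 2, 6, 5
Ranks of variable 2: 3, 7, 2, 4, 6, 5, 1
d = r₁ − r₂: 0, 0, -1, 0, -4, 1, 4
d²: 0, 0, 1, 0, 16, 1, 16; Σd² = 34
ρ = 1 − 6·34/(7·48) = 1 − 204/336 = 0.393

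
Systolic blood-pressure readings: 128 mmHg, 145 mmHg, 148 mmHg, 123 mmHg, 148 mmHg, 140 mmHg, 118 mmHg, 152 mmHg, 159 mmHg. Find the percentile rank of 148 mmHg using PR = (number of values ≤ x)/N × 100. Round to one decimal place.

77.8

N = 9.
Strictly below 148: 5. Equal to 148: 2.
PR = 7/9 × 100 = 77.8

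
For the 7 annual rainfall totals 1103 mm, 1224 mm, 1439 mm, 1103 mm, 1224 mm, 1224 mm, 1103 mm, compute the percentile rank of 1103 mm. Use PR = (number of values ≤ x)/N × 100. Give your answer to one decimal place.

N = 7.
Strictly below 1103: 0. Equal to 1103: 3.
PR = 3/7 × 100 = 42.9

42.9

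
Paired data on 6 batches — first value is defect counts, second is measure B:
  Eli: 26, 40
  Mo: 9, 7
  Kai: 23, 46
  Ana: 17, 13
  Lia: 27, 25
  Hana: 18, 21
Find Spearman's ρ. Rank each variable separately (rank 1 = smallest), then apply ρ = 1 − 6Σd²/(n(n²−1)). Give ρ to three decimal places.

Ranks of variable 1: 5, 1, 4, 2, 6, 3
Ranks of variable 2: 5, 1, 6, 2, 4, 3
d = r₁ − r₂: 0, 0, -2, 0, 2, 0
d²: 0, 0, 4, 0, 4, 0; Σd² = 8
ρ = 1 − 6·8/(6·35) = 1 − 48/210 = 0.771

0.771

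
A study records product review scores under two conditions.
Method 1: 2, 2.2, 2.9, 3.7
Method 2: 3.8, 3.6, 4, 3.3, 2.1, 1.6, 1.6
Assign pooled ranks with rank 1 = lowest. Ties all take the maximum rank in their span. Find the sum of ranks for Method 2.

Sorted (ascending): 1.6, 1.6, 2, 2.1, 2.2, 2.9, 3.3, 3.6, 3.7, 3.8, 4
The 2 values of 1.6 occupy positions 1–2 → each gets rank 2.
Method 2 values → pooled ranks: 3.8→10, 3.6→8, 4→11, 3.3→7, 2.1→4, 1.6→2, 1.6→2
Rank sum = 10 + 8 + 11 + 7 + 4 + 2 + 2 = 44

44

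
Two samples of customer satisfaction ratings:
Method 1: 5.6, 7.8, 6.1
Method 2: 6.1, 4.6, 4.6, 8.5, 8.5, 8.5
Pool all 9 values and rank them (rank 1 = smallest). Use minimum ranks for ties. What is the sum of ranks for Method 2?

27

Sorted (ascending): 4.6, 4.6, 5.6, 6.1, 6.1, 7.8, 8.5, 8.5, 8.5
The 2 values of 4.6 occupy positions 1–2 → each gets rank 1.
The 2 values of 6.1 occupy positions 4–5 → each gets rank 4.
The 3 values of 8.5 occupy positions 7–9 → each gets rank 7.
Method 2 values → pooled ranks: 6.1→4, 4.6→1, 4.6→1, 8.5→7, 8.5→7, 8.5→7
Rank sum = 4 + 1 + 1 + 7 + 7 + 7 = 27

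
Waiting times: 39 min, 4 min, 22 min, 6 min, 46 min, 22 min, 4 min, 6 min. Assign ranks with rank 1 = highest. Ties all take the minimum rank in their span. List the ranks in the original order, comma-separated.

Sorted (descending): 46, 39, 22, 22, 6, 6, 4, 4
The 2 values of 22 occupy positions 3–4 → each gets rank 3.
The 2 values of 6 occupy positions 5–6 → each gets rank 5.
The 2 values of 4 occupy positions 7–8 → each gets rank 7.

2, 7, 3, 5, 1, 3, 7, 5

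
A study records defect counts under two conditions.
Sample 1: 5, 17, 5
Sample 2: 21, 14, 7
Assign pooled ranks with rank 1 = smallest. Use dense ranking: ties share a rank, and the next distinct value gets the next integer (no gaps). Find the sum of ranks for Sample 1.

Sorted (ascending): 5, 5, 7, 14, 17, 21
The 2 values of 5 share dense rank 1.
Remaining distinct values take the next consecutive integers.
Sample 1 values → pooled ranks: 5→1, 17→4, 5→1
Rank sum = 1 + 4 + 1 = 6

6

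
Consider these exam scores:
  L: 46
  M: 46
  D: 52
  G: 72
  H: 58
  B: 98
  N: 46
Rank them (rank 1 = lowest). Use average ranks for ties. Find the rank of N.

2

Sorted (ascending): 46, 46, 46, 52, 58, 72, 98
The 3 values of 46 occupy positions 1–3 → average rank 2.
N has value 46 → rank 2.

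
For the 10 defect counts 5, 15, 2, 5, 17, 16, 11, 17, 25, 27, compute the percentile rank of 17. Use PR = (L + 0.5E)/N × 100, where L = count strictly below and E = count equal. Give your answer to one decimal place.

70.0

N = 10.
Strictly below 17: 6. Equal to 17: 2.
PR = (6 + 0.5·2)/10 × 100 = 70.0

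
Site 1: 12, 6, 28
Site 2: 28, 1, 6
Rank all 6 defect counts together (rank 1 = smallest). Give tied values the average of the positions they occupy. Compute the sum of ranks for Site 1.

Sorted (ascending): 1, 6, 6, 12, 28, 28
The 2 values of 6 occupy positions 2–3 → average rank (2+3)/2 = 2.5.
The 2 values of 28 occupy positions 5–6 → average rank (5+6)/2 = 5.5.
Site 1 values → pooled ranks: 12→4, 6→2.5, 28→5.5
Rank sum = 4 + 2.5 + 5.5 = 12

12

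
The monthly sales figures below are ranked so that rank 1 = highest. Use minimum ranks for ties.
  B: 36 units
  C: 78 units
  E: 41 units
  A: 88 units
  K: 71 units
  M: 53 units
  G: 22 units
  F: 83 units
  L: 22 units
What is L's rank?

Sorted (descending): 88, 83, 78, 71, 53, 41, 36, 22, 22
The 2 values of 22 occupy positions 8–9 → each gets rank 8.
L has value 22 units → rank 8.

8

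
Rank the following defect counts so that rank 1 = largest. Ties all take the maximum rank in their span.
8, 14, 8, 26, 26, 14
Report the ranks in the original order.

Sorted (descending): 26, 26, 14, 14, 8, 8
The 2 values of 26 occupy positions 1–2 → each gets rank 2.
The 2 values of 14 occupy positions 3–4 → each gets rank 4.
The 2 values of 8 occupy positions 5–6 → each gets rank 6.

6, 4, 6, 2, 2, 4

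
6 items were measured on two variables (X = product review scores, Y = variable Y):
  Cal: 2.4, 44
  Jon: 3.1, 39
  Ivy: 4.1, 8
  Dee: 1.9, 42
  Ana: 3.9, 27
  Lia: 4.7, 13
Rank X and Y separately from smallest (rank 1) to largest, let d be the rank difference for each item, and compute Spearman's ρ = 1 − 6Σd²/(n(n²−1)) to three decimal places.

-0.886

Ranks of variable 1: 2, 3, 5, 1, 4, 6
Ranks of variable 2: 6, 4, 1, 5, 3, 2
d = r₁ − r₂: -4, -1, 4, -4, 1, 4
d²: 16, 1, 16, 16, 1, 16; Σd² = 66
ρ = 1 − 6·66/(6·35) = 1 − 396/210 = -0.886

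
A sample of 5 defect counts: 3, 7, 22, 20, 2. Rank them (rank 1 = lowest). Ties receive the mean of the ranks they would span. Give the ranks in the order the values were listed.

Sorted (ascending): 2, 3, 7, 20, 22
No ties — each value takes its position as its rank.

2, 3, 5, 4, 1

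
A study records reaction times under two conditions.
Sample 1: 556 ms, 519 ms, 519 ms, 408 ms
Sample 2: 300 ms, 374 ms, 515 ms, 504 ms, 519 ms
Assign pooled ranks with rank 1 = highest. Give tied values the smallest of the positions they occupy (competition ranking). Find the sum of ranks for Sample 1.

12

Sorted (descending): 556, 519, 519, 519, 515, 504, 408, 374, 300
The 3 values of 519 occupy positions 2–4 → each gets rank 2.
Sample 1 values → pooled ranks: 556→1, 519→2, 519→2, 408→7
Rank sum = 1 + 2 + 2 + 7 = 12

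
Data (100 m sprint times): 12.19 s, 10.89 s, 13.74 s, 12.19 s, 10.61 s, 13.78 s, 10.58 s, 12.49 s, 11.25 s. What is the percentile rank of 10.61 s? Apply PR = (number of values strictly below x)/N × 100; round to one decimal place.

N = 9.
Strictly below 10.61: 1. Equal to 10.61: 1.
PR = 1/9 × 100 = 11.1

11.1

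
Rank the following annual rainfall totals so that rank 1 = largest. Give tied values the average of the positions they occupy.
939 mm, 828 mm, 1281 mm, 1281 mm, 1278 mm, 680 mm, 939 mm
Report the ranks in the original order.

4.5, 6, 1.5, 1.5, 3, 7, 4.5

Sorted (descending): 1281, 1281, 1278, 939, 939, 828, 680
The 2 values of 1281 occupy positions 1–2 → average rank (1+2)/2 = 1.5.
The 2 values of 939 occupy positions 4–5 → average rank (4+5)/2 = 4.5.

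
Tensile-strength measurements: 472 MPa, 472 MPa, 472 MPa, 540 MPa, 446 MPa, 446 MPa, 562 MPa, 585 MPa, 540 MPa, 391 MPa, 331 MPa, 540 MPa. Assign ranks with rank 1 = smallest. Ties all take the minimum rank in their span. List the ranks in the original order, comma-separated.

5, 5, 5, 8, 3, 3, 11, 12, 8, 2, 1, 8

Sorted (ascending): 331, 391, 446, 446, 472, 472, 472, 540, 540, 540, 562, 585
The 2 values of 446 occupy positions 3–4 → each gets rank 3.
The 3 values of 472 occupy positions 5–7 → each gets rank 5.
The 3 values of 540 occupy positions 8–10 → each gets rank 8.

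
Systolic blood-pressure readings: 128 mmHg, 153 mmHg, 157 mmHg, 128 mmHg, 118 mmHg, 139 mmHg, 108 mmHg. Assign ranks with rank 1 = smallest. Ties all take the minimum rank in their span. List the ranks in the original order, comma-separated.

Sorted (ascending): 108, 118, 128, 128, 139, 153, 157
The 2 values of 128 occupy positions 3–4 → each gets rank 3.

3, 6, 7, 3, 2, 5, 1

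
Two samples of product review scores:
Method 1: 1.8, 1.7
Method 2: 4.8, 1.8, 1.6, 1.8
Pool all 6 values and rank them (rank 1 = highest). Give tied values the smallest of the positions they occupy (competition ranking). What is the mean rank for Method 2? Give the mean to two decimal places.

2.75

Sorted (descending): 4.8, 1.8, 1.8, 1.8, 1.7, 1.6
The 3 values of 1.8 occupy positions 2–4 → each gets rank 2.
Method 2 values → pooled ranks: 4.8→1, 1.8→2, 1.6→6, 1.8→2
Mean rank = (1 + 2 + 6 + 2) / 4 = 2.75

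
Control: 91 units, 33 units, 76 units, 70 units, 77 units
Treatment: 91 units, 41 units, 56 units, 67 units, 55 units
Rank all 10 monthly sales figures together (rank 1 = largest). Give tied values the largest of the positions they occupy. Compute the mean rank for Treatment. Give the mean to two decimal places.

Sorted (descending): 91, 91, 77, 76, 70, 67, 56, 55, 41, 33
The 2 values of 91 occupy positions 1–2 → each gets rank 2.
Treatment values → pooled ranks: 91→2, 41→9, 56→7, 67→6, 55→8
Mean rank = (2 + 9 + 7 + 6 + 8) / 5 = 6.40

6.40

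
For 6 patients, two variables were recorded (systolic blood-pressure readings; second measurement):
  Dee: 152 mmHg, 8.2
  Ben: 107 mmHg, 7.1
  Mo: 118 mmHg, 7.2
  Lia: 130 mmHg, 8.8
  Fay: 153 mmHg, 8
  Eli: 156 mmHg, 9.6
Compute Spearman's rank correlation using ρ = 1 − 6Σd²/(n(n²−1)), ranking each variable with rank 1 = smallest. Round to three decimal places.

0.771

Ranks of variable 1: 4, 1, 2, 3, 5, 6
Ranks of variable 2: 4, 1, 2, 5, 3, 6
d = r₁ − r₂: 0, 0, 0, -2, 2, 0
d²: 0, 0, 0, 4, 4, 0; Σd² = 8
ρ = 1 − 6·8/(6·35) = 1 − 48/210 = 0.771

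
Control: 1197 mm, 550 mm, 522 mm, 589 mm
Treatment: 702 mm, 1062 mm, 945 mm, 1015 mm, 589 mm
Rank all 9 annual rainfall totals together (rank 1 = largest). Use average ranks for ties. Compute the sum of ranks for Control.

Sorted (descending): 1197, 1062, 1015, 945, 702, 589, 589, 550, 522
The 2 values of 589 occupy positions 6–7 → average rank (6+7)/2 = 6.5.
Control values → pooled ranks: 1197→1, 550→8, 522→9, 589→6.5
Rank sum = 1 + 8 + 9 + 6.5 = 24.5

24.5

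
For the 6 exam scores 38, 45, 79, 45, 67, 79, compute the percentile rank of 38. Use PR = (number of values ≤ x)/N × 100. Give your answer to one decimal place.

16.7

N = 6.
Strictly below 38: 0. Equal to 38: 1.
PR = 1/6 × 100 = 16.7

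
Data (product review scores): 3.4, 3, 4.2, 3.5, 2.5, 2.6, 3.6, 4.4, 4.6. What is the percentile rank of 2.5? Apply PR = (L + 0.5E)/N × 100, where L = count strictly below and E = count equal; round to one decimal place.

N = 9.
Strictly below 2.5: 0. Equal to 2.5: 1.
PR = (0 + 0.5·1)/9 × 100 = 5.6

5.6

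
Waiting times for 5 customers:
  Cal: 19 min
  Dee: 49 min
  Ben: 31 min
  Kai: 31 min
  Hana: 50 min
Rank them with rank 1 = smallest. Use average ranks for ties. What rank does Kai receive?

2.5

Sorted (ascending): 19, 31, 31, 49, 50
The 2 values of 31 occupy positions 2–3 → average rank (2+3)/2 = 2.5.
Kai has value 31 min → rank 2.5.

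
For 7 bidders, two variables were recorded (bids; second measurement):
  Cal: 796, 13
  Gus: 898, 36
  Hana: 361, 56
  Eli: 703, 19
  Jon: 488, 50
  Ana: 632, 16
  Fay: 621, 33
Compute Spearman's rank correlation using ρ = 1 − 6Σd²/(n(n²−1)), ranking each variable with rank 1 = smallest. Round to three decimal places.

-0.607

Ranks of variable 1: 6, 7, 1, 5, 2, 4, 3
Ranks of variable 2: 1, 5, 7, 3, 6, 2, 4
d = r₁ − r₂: 5, 2, -6, 2, -4, 2, -1
d²: 25, 4, 36, 4, 16, 4, 1; Σd² = 90
ρ = 1 − 6·90/(7·48) = 1 − 540/336 = -0.607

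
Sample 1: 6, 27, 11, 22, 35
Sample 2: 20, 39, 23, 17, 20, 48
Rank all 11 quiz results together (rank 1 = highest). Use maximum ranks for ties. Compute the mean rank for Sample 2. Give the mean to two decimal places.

Sorted (descending): 48, 39, 35, 27, 23, 22, 20, 20, 17, 11, 6
The 2 values of 20 occupy positions 7–8 → each gets rank 8.
Sample 2 values → pooled ranks: 20→8, 39→2, 23→5, 17→9, 20→8, 48→1
Mean rank = (8 + 2 + 5 + 9 + 8 + 1) / 6 = 5.50

5.50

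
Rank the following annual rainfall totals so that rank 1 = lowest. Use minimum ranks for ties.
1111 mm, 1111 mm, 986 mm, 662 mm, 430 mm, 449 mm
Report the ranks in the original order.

Sorted (ascending): 430, 449, 662, 986, 1111, 1111
The 2 values of 1111 occupy positions 5–6 → each gets rank 5.

5, 5, 4, 3, 1, 2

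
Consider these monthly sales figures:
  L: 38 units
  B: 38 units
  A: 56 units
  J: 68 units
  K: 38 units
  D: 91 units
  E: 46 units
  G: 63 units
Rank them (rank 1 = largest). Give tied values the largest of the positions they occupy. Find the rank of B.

8

Sorted (descending): 91, 68, 63, 56, 46, 38, 38, 38
The 3 values of 38 occupy positions 6–8 → each gets rank 8.
B has value 38 units → rank 8.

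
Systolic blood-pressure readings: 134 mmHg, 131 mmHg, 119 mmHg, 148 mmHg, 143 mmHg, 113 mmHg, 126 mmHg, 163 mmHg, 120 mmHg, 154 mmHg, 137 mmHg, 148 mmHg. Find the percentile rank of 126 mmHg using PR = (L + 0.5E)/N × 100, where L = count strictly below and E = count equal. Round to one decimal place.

29.2

N = 12.
Strictly below 126: 3. Equal to 126: 1.
PR = (3 + 0.5·1)/12 × 100 = 29.2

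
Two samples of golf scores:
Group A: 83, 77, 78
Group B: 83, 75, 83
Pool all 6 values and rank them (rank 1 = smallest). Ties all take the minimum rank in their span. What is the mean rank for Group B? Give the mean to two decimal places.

3.00

Sorted (ascending): 75, 77, 78, 83, 83, 83
The 3 values of 83 occupy positions 4–6 → each gets rank 4.
Group B values → pooled ranks: 83→4, 75→1, 83→4
Mean rank = (4 + 1 + 4) / 3 = 3.00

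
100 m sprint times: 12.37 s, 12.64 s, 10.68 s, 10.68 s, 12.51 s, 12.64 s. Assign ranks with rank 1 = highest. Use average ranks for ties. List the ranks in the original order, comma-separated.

Sorted (descending): 12.64, 12.64, 12.51, 12.37, 10.68, 10.68
The 2 values of 12.64 occupy positions 1–2 → average rank (1+2)/2 = 1.5.
The 2 values of 10.68 occupy positions 5–6 → average rank (5+6)/2 = 5.5.

4, 1.5, 5.5, 5.5, 3, 1.5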